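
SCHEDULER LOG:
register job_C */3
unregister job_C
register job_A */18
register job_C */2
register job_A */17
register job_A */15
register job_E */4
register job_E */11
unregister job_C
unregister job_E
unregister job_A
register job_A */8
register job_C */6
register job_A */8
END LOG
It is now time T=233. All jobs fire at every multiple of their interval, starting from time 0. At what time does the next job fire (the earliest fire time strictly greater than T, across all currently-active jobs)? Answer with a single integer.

Op 1: register job_C */3 -> active={job_C:*/3}
Op 2: unregister job_C -> active={}
Op 3: register job_A */18 -> active={job_A:*/18}
Op 4: register job_C */2 -> active={job_A:*/18, job_C:*/2}
Op 5: register job_A */17 -> active={job_A:*/17, job_C:*/2}
Op 6: register job_A */15 -> active={job_A:*/15, job_C:*/2}
Op 7: register job_E */4 -> active={job_A:*/15, job_C:*/2, job_E:*/4}
Op 8: register job_E */11 -> active={job_A:*/15, job_C:*/2, job_E:*/11}
Op 9: unregister job_C -> active={job_A:*/15, job_E:*/11}
Op 10: unregister job_E -> active={job_A:*/15}
Op 11: unregister job_A -> active={}
Op 12: register job_A */8 -> active={job_A:*/8}
Op 13: register job_C */6 -> active={job_A:*/8, job_C:*/6}
Op 14: register job_A */8 -> active={job_A:*/8, job_C:*/6}
  job_A: interval 8, next fire after T=233 is 240
  job_C: interval 6, next fire after T=233 is 234
Earliest fire time = 234 (job job_C)

Answer: 234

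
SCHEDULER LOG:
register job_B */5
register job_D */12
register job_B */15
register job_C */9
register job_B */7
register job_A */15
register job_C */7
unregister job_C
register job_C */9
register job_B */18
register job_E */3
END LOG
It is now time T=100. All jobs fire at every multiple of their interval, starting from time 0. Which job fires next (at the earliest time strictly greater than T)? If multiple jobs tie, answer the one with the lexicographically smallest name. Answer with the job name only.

Answer: job_E

Derivation:
Op 1: register job_B */5 -> active={job_B:*/5}
Op 2: register job_D */12 -> active={job_B:*/5, job_D:*/12}
Op 3: register job_B */15 -> active={job_B:*/15, job_D:*/12}
Op 4: register job_C */9 -> active={job_B:*/15, job_C:*/9, job_D:*/12}
Op 5: register job_B */7 -> active={job_B:*/7, job_C:*/9, job_D:*/12}
Op 6: register job_A */15 -> active={job_A:*/15, job_B:*/7, job_C:*/9, job_D:*/12}
Op 7: register job_C */7 -> active={job_A:*/15, job_B:*/7, job_C:*/7, job_D:*/12}
Op 8: unregister job_C -> active={job_A:*/15, job_B:*/7, job_D:*/12}
Op 9: register job_C */9 -> active={job_A:*/15, job_B:*/7, job_C:*/9, job_D:*/12}
Op 10: register job_B */18 -> active={job_A:*/15, job_B:*/18, job_C:*/9, job_D:*/12}
Op 11: register job_E */3 -> active={job_A:*/15, job_B:*/18, job_C:*/9, job_D:*/12, job_E:*/3}
  job_A: interval 15, next fire after T=100 is 105
  job_B: interval 18, next fire after T=100 is 108
  job_C: interval 9, next fire after T=100 is 108
  job_D: interval 12, next fire after T=100 is 108
  job_E: interval 3, next fire after T=100 is 102
Earliest = 102, winner (lex tiebreak) = job_E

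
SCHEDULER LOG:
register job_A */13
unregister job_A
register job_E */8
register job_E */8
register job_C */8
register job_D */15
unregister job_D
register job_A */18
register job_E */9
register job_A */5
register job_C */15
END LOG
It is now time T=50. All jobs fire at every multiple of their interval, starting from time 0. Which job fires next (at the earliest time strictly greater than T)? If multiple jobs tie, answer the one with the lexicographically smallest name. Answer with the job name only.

Op 1: register job_A */13 -> active={job_A:*/13}
Op 2: unregister job_A -> active={}
Op 3: register job_E */8 -> active={job_E:*/8}
Op 4: register job_E */8 -> active={job_E:*/8}
Op 5: register job_C */8 -> active={job_C:*/8, job_E:*/8}
Op 6: register job_D */15 -> active={job_C:*/8, job_D:*/15, job_E:*/8}
Op 7: unregister job_D -> active={job_C:*/8, job_E:*/8}
Op 8: register job_A */18 -> active={job_A:*/18, job_C:*/8, job_E:*/8}
Op 9: register job_E */9 -> active={job_A:*/18, job_C:*/8, job_E:*/9}
Op 10: register job_A */5 -> active={job_A:*/5, job_C:*/8, job_E:*/9}
Op 11: register job_C */15 -> active={job_A:*/5, job_C:*/15, job_E:*/9}
  job_A: interval 5, next fire after T=50 is 55
  job_C: interval 15, next fire after T=50 is 60
  job_E: interval 9, next fire after T=50 is 54
Earliest = 54, winner (lex tiebreak) = job_E

Answer: job_E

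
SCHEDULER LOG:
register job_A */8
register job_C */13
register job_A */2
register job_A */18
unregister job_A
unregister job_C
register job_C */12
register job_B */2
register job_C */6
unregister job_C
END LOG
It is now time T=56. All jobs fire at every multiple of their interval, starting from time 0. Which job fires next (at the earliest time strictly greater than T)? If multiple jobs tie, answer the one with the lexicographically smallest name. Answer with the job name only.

Op 1: register job_A */8 -> active={job_A:*/8}
Op 2: register job_C */13 -> active={job_A:*/8, job_C:*/13}
Op 3: register job_A */2 -> active={job_A:*/2, job_C:*/13}
Op 4: register job_A */18 -> active={job_A:*/18, job_C:*/13}
Op 5: unregister job_A -> active={job_C:*/13}
Op 6: unregister job_C -> active={}
Op 7: register job_C */12 -> active={job_C:*/12}
Op 8: register job_B */2 -> active={job_B:*/2, job_C:*/12}
Op 9: register job_C */6 -> active={job_B:*/2, job_C:*/6}
Op 10: unregister job_C -> active={job_B:*/2}
  job_B: interval 2, next fire after T=56 is 58
Earliest = 58, winner (lex tiebreak) = job_B

Answer: job_B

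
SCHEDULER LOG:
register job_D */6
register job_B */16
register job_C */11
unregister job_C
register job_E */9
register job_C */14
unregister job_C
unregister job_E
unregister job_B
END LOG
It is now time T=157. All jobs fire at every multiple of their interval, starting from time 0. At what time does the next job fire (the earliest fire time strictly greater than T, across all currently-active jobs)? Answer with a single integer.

Op 1: register job_D */6 -> active={job_D:*/6}
Op 2: register job_B */16 -> active={job_B:*/16, job_D:*/6}
Op 3: register job_C */11 -> active={job_B:*/16, job_C:*/11, job_D:*/6}
Op 4: unregister job_C -> active={job_B:*/16, job_D:*/6}
Op 5: register job_E */9 -> active={job_B:*/16, job_D:*/6, job_E:*/9}
Op 6: register job_C */14 -> active={job_B:*/16, job_C:*/14, job_D:*/6, job_E:*/9}
Op 7: unregister job_C -> active={job_B:*/16, job_D:*/6, job_E:*/9}
Op 8: unregister job_E -> active={job_B:*/16, job_D:*/6}
Op 9: unregister job_B -> active={job_D:*/6}
  job_D: interval 6, next fire after T=157 is 162
Earliest fire time = 162 (job job_D)

Answer: 162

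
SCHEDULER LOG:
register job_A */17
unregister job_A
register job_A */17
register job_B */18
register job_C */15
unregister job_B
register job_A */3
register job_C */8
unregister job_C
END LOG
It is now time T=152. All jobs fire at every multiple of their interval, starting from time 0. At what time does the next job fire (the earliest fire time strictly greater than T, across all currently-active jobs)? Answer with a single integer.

Op 1: register job_A */17 -> active={job_A:*/17}
Op 2: unregister job_A -> active={}
Op 3: register job_A */17 -> active={job_A:*/17}
Op 4: register job_B */18 -> active={job_A:*/17, job_B:*/18}
Op 5: register job_C */15 -> active={job_A:*/17, job_B:*/18, job_C:*/15}
Op 6: unregister job_B -> active={job_A:*/17, job_C:*/15}
Op 7: register job_A */3 -> active={job_A:*/3, job_C:*/15}
Op 8: register job_C */8 -> active={job_A:*/3, job_C:*/8}
Op 9: unregister job_C -> active={job_A:*/3}
  job_A: interval 3, next fire after T=152 is 153
Earliest fire time = 153 (job job_A)

Answer: 153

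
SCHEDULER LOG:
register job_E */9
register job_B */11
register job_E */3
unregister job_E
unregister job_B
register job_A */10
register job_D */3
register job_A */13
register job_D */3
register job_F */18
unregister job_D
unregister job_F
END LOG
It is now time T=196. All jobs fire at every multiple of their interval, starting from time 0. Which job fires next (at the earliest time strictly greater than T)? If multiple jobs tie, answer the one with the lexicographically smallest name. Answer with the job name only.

Answer: job_A

Derivation:
Op 1: register job_E */9 -> active={job_E:*/9}
Op 2: register job_B */11 -> active={job_B:*/11, job_E:*/9}
Op 3: register job_E */3 -> active={job_B:*/11, job_E:*/3}
Op 4: unregister job_E -> active={job_B:*/11}
Op 5: unregister job_B -> active={}
Op 6: register job_A */10 -> active={job_A:*/10}
Op 7: register job_D */3 -> active={job_A:*/10, job_D:*/3}
Op 8: register job_A */13 -> active={job_A:*/13, job_D:*/3}
Op 9: register job_D */3 -> active={job_A:*/13, job_D:*/3}
Op 10: register job_F */18 -> active={job_A:*/13, job_D:*/3, job_F:*/18}
Op 11: unregister job_D -> active={job_A:*/13, job_F:*/18}
Op 12: unregister job_F -> active={job_A:*/13}
  job_A: interval 13, next fire after T=196 is 208
Earliest = 208, winner (lex tiebreak) = job_A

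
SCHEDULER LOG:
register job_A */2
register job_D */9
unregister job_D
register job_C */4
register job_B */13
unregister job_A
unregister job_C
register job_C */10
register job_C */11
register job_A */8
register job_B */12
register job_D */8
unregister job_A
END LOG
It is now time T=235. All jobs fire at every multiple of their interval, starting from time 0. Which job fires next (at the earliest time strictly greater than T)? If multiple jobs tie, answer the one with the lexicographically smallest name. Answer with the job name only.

Answer: job_B

Derivation:
Op 1: register job_A */2 -> active={job_A:*/2}
Op 2: register job_D */9 -> active={job_A:*/2, job_D:*/9}
Op 3: unregister job_D -> active={job_A:*/2}
Op 4: register job_C */4 -> active={job_A:*/2, job_C:*/4}
Op 5: register job_B */13 -> active={job_A:*/2, job_B:*/13, job_C:*/4}
Op 6: unregister job_A -> active={job_B:*/13, job_C:*/4}
Op 7: unregister job_C -> active={job_B:*/13}
Op 8: register job_C */10 -> active={job_B:*/13, job_C:*/10}
Op 9: register job_C */11 -> active={job_B:*/13, job_C:*/11}
Op 10: register job_A */8 -> active={job_A:*/8, job_B:*/13, job_C:*/11}
Op 11: register job_B */12 -> active={job_A:*/8, job_B:*/12, job_C:*/11}
Op 12: register job_D */8 -> active={job_A:*/8, job_B:*/12, job_C:*/11, job_D:*/8}
Op 13: unregister job_A -> active={job_B:*/12, job_C:*/11, job_D:*/8}
  job_B: interval 12, next fire after T=235 is 240
  job_C: interval 11, next fire after T=235 is 242
  job_D: interval 8, next fire after T=235 is 240
Earliest = 240, winner (lex tiebreak) = job_B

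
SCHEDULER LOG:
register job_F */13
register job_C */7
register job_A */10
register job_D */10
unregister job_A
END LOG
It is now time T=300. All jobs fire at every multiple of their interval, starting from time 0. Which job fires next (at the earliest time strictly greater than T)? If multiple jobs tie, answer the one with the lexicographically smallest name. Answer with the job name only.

Answer: job_C

Derivation:
Op 1: register job_F */13 -> active={job_F:*/13}
Op 2: register job_C */7 -> active={job_C:*/7, job_F:*/13}
Op 3: register job_A */10 -> active={job_A:*/10, job_C:*/7, job_F:*/13}
Op 4: register job_D */10 -> active={job_A:*/10, job_C:*/7, job_D:*/10, job_F:*/13}
Op 5: unregister job_A -> active={job_C:*/7, job_D:*/10, job_F:*/13}
  job_C: interval 7, next fire after T=300 is 301
  job_D: interval 10, next fire after T=300 is 310
  job_F: interval 13, next fire after T=300 is 312
Earliest = 301, winner (lex tiebreak) = job_C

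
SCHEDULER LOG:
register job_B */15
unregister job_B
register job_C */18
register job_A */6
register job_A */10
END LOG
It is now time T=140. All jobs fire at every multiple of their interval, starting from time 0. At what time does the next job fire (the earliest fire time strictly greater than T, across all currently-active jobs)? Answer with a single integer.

Answer: 144

Derivation:
Op 1: register job_B */15 -> active={job_B:*/15}
Op 2: unregister job_B -> active={}
Op 3: register job_C */18 -> active={job_C:*/18}
Op 4: register job_A */6 -> active={job_A:*/6, job_C:*/18}
Op 5: register job_A */10 -> active={job_A:*/10, job_C:*/18}
  job_A: interval 10, next fire after T=140 is 150
  job_C: interval 18, next fire after T=140 is 144
Earliest fire time = 144 (job job_C)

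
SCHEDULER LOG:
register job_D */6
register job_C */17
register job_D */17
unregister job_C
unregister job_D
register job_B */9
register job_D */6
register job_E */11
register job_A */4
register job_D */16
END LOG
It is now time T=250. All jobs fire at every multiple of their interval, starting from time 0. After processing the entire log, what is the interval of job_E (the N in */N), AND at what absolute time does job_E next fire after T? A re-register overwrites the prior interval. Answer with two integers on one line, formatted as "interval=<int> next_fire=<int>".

Answer: interval=11 next_fire=253

Derivation:
Op 1: register job_D */6 -> active={job_D:*/6}
Op 2: register job_C */17 -> active={job_C:*/17, job_D:*/6}
Op 3: register job_D */17 -> active={job_C:*/17, job_D:*/17}
Op 4: unregister job_C -> active={job_D:*/17}
Op 5: unregister job_D -> active={}
Op 6: register job_B */9 -> active={job_B:*/9}
Op 7: register job_D */6 -> active={job_B:*/9, job_D:*/6}
Op 8: register job_E */11 -> active={job_B:*/9, job_D:*/6, job_E:*/11}
Op 9: register job_A */4 -> active={job_A:*/4, job_B:*/9, job_D:*/6, job_E:*/11}
Op 10: register job_D */16 -> active={job_A:*/4, job_B:*/9, job_D:*/16, job_E:*/11}
Final interval of job_E = 11
Next fire of job_E after T=250: (250//11+1)*11 = 253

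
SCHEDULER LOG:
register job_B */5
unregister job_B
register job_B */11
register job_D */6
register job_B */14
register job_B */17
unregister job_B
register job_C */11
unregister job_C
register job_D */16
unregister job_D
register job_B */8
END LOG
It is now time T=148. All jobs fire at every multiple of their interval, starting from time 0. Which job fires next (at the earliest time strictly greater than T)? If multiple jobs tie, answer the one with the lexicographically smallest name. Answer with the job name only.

Op 1: register job_B */5 -> active={job_B:*/5}
Op 2: unregister job_B -> active={}
Op 3: register job_B */11 -> active={job_B:*/11}
Op 4: register job_D */6 -> active={job_B:*/11, job_D:*/6}
Op 5: register job_B */14 -> active={job_B:*/14, job_D:*/6}
Op 6: register job_B */17 -> active={job_B:*/17, job_D:*/6}
Op 7: unregister job_B -> active={job_D:*/6}
Op 8: register job_C */11 -> active={job_C:*/11, job_D:*/6}
Op 9: unregister job_C -> active={job_D:*/6}
Op 10: register job_D */16 -> active={job_D:*/16}
Op 11: unregister job_D -> active={}
Op 12: register job_B */8 -> active={job_B:*/8}
  job_B: interval 8, next fire after T=148 is 152
Earliest = 152, winner (lex tiebreak) = job_B

Answer: job_B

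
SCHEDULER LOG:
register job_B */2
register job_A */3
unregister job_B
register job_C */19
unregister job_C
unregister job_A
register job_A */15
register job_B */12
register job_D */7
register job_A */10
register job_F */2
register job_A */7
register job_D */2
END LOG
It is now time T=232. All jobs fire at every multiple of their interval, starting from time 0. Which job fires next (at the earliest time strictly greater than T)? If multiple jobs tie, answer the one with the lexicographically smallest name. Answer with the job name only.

Answer: job_D

Derivation:
Op 1: register job_B */2 -> active={job_B:*/2}
Op 2: register job_A */3 -> active={job_A:*/3, job_B:*/2}
Op 3: unregister job_B -> active={job_A:*/3}
Op 4: register job_C */19 -> active={job_A:*/3, job_C:*/19}
Op 5: unregister job_C -> active={job_A:*/3}
Op 6: unregister job_A -> active={}
Op 7: register job_A */15 -> active={job_A:*/15}
Op 8: register job_B */12 -> active={job_A:*/15, job_B:*/12}
Op 9: register job_D */7 -> active={job_A:*/15, job_B:*/12, job_D:*/7}
Op 10: register job_A */10 -> active={job_A:*/10, job_B:*/12, job_D:*/7}
Op 11: register job_F */2 -> active={job_A:*/10, job_B:*/12, job_D:*/7, job_F:*/2}
Op 12: register job_A */7 -> active={job_A:*/7, job_B:*/12, job_D:*/7, job_F:*/2}
Op 13: register job_D */2 -> active={job_A:*/7, job_B:*/12, job_D:*/2, job_F:*/2}
  job_A: interval 7, next fire after T=232 is 238
  job_B: interval 12, next fire after T=232 is 240
  job_D: interval 2, next fire after T=232 is 234
  job_F: interval 2, next fire after T=232 is 234
Earliest = 234, winner (lex tiebreak) = job_D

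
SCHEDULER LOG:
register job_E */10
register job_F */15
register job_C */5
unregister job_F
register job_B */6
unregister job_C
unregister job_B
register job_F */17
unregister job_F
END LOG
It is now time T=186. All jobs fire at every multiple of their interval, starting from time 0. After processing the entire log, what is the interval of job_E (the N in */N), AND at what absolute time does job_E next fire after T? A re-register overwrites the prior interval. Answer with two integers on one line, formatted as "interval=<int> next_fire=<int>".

Op 1: register job_E */10 -> active={job_E:*/10}
Op 2: register job_F */15 -> active={job_E:*/10, job_F:*/15}
Op 3: register job_C */5 -> active={job_C:*/5, job_E:*/10, job_F:*/15}
Op 4: unregister job_F -> active={job_C:*/5, job_E:*/10}
Op 5: register job_B */6 -> active={job_B:*/6, job_C:*/5, job_E:*/10}
Op 6: unregister job_C -> active={job_B:*/6, job_E:*/10}
Op 7: unregister job_B -> active={job_E:*/10}
Op 8: register job_F */17 -> active={job_E:*/10, job_F:*/17}
Op 9: unregister job_F -> active={job_E:*/10}
Final interval of job_E = 10
Next fire of job_E after T=186: (186//10+1)*10 = 190

Answer: interval=10 next_fire=190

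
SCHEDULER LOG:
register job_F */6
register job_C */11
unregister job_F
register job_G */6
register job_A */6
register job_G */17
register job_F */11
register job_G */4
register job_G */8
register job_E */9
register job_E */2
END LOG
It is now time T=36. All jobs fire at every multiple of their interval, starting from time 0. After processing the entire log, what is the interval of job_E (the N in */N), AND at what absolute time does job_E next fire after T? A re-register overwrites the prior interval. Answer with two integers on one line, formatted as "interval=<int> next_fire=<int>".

Op 1: register job_F */6 -> active={job_F:*/6}
Op 2: register job_C */11 -> active={job_C:*/11, job_F:*/6}
Op 3: unregister job_F -> active={job_C:*/11}
Op 4: register job_G */6 -> active={job_C:*/11, job_G:*/6}
Op 5: register job_A */6 -> active={job_A:*/6, job_C:*/11, job_G:*/6}
Op 6: register job_G */17 -> active={job_A:*/6, job_C:*/11, job_G:*/17}
Op 7: register job_F */11 -> active={job_A:*/6, job_C:*/11, job_F:*/11, job_G:*/17}
Op 8: register job_G */4 -> active={job_A:*/6, job_C:*/11, job_F:*/11, job_G:*/4}
Op 9: register job_G */8 -> active={job_A:*/6, job_C:*/11, job_F:*/11, job_G:*/8}
Op 10: register job_E */9 -> active={job_A:*/6, job_C:*/11, job_E:*/9, job_F:*/11, job_G:*/8}
Op 11: register job_E */2 -> active={job_A:*/6, job_C:*/11, job_E:*/2, job_F:*/11, job_G:*/8}
Final interval of job_E = 2
Next fire of job_E after T=36: (36//2+1)*2 = 38

Answer: interval=2 next_fire=38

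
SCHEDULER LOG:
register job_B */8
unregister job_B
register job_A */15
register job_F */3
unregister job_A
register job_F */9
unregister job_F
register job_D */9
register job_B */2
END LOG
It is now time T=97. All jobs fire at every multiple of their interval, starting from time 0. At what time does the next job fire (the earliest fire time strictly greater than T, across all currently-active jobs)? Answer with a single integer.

Answer: 98

Derivation:
Op 1: register job_B */8 -> active={job_B:*/8}
Op 2: unregister job_B -> active={}
Op 3: register job_A */15 -> active={job_A:*/15}
Op 4: register job_F */3 -> active={job_A:*/15, job_F:*/3}
Op 5: unregister job_A -> active={job_F:*/3}
Op 6: register job_F */9 -> active={job_F:*/9}
Op 7: unregister job_F -> active={}
Op 8: register job_D */9 -> active={job_D:*/9}
Op 9: register job_B */2 -> active={job_B:*/2, job_D:*/9}
  job_B: interval 2, next fire after T=97 is 98
  job_D: interval 9, next fire after T=97 is 99
Earliest fire time = 98 (job job_B)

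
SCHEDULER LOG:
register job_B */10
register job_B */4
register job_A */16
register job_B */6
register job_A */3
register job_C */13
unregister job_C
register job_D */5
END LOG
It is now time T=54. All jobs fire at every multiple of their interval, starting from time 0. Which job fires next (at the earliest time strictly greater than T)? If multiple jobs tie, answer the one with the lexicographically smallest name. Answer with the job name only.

Answer: job_D

Derivation:
Op 1: register job_B */10 -> active={job_B:*/10}
Op 2: register job_B */4 -> active={job_B:*/4}
Op 3: register job_A */16 -> active={job_A:*/16, job_B:*/4}
Op 4: register job_B */6 -> active={job_A:*/16, job_B:*/6}
Op 5: register job_A */3 -> active={job_A:*/3, job_B:*/6}
Op 6: register job_C */13 -> active={job_A:*/3, job_B:*/6, job_C:*/13}
Op 7: unregister job_C -> active={job_A:*/3, job_B:*/6}
Op 8: register job_D */5 -> active={job_A:*/3, job_B:*/6, job_D:*/5}
  job_A: interval 3, next fire after T=54 is 57
  job_B: interval 6, next fire after T=54 is 60
  job_D: interval 5, next fire after T=54 is 55
Earliest = 55, winner (lex tiebreak) = job_D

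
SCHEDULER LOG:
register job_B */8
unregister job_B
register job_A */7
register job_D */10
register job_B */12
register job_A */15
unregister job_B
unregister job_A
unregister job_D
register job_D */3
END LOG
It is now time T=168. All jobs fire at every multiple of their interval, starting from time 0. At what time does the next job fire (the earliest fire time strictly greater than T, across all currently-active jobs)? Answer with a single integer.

Answer: 171

Derivation:
Op 1: register job_B */8 -> active={job_B:*/8}
Op 2: unregister job_B -> active={}
Op 3: register job_A */7 -> active={job_A:*/7}
Op 4: register job_D */10 -> active={job_A:*/7, job_D:*/10}
Op 5: register job_B */12 -> active={job_A:*/7, job_B:*/12, job_D:*/10}
Op 6: register job_A */15 -> active={job_A:*/15, job_B:*/12, job_D:*/10}
Op 7: unregister job_B -> active={job_A:*/15, job_D:*/10}
Op 8: unregister job_A -> active={job_D:*/10}
Op 9: unregister job_D -> active={}
Op 10: register job_D */3 -> active={job_D:*/3}
  job_D: interval 3, next fire after T=168 is 171
Earliest fire time = 171 (job job_D)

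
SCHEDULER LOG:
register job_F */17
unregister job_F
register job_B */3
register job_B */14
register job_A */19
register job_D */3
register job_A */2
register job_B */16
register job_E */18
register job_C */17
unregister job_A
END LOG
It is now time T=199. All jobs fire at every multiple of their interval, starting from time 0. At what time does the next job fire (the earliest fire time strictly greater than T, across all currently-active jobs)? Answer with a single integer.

Answer: 201

Derivation:
Op 1: register job_F */17 -> active={job_F:*/17}
Op 2: unregister job_F -> active={}
Op 3: register job_B */3 -> active={job_B:*/3}
Op 4: register job_B */14 -> active={job_B:*/14}
Op 5: register job_A */19 -> active={job_A:*/19, job_B:*/14}
Op 6: register job_D */3 -> active={job_A:*/19, job_B:*/14, job_D:*/3}
Op 7: register job_A */2 -> active={job_A:*/2, job_B:*/14, job_D:*/3}
Op 8: register job_B */16 -> active={job_A:*/2, job_B:*/16, job_D:*/3}
Op 9: register job_E */18 -> active={job_A:*/2, job_B:*/16, job_D:*/3, job_E:*/18}
Op 10: register job_C */17 -> active={job_A:*/2, job_B:*/16, job_C:*/17, job_D:*/3, job_E:*/18}
Op 11: unregister job_A -> active={job_B:*/16, job_C:*/17, job_D:*/3, job_E:*/18}
  job_B: interval 16, next fire after T=199 is 208
  job_C: interval 17, next fire after T=199 is 204
  job_D: interval 3, next fire after T=199 is 201
  job_E: interval 18, next fire after T=199 is 216
Earliest fire time = 201 (job job_D)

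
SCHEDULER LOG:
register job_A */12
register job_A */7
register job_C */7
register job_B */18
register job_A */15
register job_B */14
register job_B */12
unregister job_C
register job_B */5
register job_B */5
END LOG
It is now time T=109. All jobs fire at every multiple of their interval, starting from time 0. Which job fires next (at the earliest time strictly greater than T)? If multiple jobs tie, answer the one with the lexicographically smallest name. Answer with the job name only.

Op 1: register job_A */12 -> active={job_A:*/12}
Op 2: register job_A */7 -> active={job_A:*/7}
Op 3: register job_C */7 -> active={job_A:*/7, job_C:*/7}
Op 4: register job_B */18 -> active={job_A:*/7, job_B:*/18, job_C:*/7}
Op 5: register job_A */15 -> active={job_A:*/15, job_B:*/18, job_C:*/7}
Op 6: register job_B */14 -> active={job_A:*/15, job_B:*/14, job_C:*/7}
Op 7: register job_B */12 -> active={job_A:*/15, job_B:*/12, job_C:*/7}
Op 8: unregister job_C -> active={job_A:*/15, job_B:*/12}
Op 9: register job_B */5 -> active={job_A:*/15, job_B:*/5}
Op 10: register job_B */5 -> active={job_A:*/15, job_B:*/5}
  job_A: interval 15, next fire after T=109 is 120
  job_B: interval 5, next fire after T=109 is 110
Earliest = 110, winner (lex tiebreak) = job_B

Answer: job_B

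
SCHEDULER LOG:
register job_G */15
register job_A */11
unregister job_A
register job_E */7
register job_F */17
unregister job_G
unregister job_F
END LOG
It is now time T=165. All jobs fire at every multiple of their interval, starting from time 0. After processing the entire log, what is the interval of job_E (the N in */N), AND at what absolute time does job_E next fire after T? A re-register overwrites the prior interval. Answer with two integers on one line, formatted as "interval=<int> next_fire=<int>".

Answer: interval=7 next_fire=168

Derivation:
Op 1: register job_G */15 -> active={job_G:*/15}
Op 2: register job_A */11 -> active={job_A:*/11, job_G:*/15}
Op 3: unregister job_A -> active={job_G:*/15}
Op 4: register job_E */7 -> active={job_E:*/7, job_G:*/15}
Op 5: register job_F */17 -> active={job_E:*/7, job_F:*/17, job_G:*/15}
Op 6: unregister job_G -> active={job_E:*/7, job_F:*/17}
Op 7: unregister job_F -> active={job_E:*/7}
Final interval of job_E = 7
Next fire of job_E after T=165: (165//7+1)*7 = 168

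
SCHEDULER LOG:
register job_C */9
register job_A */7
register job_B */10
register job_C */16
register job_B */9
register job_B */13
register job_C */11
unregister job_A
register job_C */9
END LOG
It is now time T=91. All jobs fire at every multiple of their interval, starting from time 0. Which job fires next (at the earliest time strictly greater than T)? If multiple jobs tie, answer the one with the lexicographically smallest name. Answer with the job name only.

Answer: job_C

Derivation:
Op 1: register job_C */9 -> active={job_C:*/9}
Op 2: register job_A */7 -> active={job_A:*/7, job_C:*/9}
Op 3: register job_B */10 -> active={job_A:*/7, job_B:*/10, job_C:*/9}
Op 4: register job_C */16 -> active={job_A:*/7, job_B:*/10, job_C:*/16}
Op 5: register job_B */9 -> active={job_A:*/7, job_B:*/9, job_C:*/16}
Op 6: register job_B */13 -> active={job_A:*/7, job_B:*/13, job_C:*/16}
Op 7: register job_C */11 -> active={job_A:*/7, job_B:*/13, job_C:*/11}
Op 8: unregister job_A -> active={job_B:*/13, job_C:*/11}
Op 9: register job_C */9 -> active={job_B:*/13, job_C:*/9}
  job_B: interval 13, next fire after T=91 is 104
  job_C: interval 9, next fire after T=91 is 99
Earliest = 99, winner (lex tiebreak) = job_C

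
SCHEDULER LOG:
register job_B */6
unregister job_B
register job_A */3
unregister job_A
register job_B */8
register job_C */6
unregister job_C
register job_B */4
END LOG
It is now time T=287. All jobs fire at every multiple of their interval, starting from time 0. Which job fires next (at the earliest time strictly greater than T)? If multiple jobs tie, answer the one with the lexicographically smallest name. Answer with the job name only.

Answer: job_B

Derivation:
Op 1: register job_B */6 -> active={job_B:*/6}
Op 2: unregister job_B -> active={}
Op 3: register job_A */3 -> active={job_A:*/3}
Op 4: unregister job_A -> active={}
Op 5: register job_B */8 -> active={job_B:*/8}
Op 6: register job_C */6 -> active={job_B:*/8, job_C:*/6}
Op 7: unregister job_C -> active={job_B:*/8}
Op 8: register job_B */4 -> active={job_B:*/4}
  job_B: interval 4, next fire after T=287 is 288
Earliest = 288, winner (lex tiebreak) = job_B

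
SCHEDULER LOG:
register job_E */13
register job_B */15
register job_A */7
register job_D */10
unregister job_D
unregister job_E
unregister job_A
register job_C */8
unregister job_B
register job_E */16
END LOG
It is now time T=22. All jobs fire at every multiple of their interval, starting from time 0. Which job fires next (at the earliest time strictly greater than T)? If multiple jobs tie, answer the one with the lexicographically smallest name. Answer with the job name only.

Op 1: register job_E */13 -> active={job_E:*/13}
Op 2: register job_B */15 -> active={job_B:*/15, job_E:*/13}
Op 3: register job_A */7 -> active={job_A:*/7, job_B:*/15, job_E:*/13}
Op 4: register job_D */10 -> active={job_A:*/7, job_B:*/15, job_D:*/10, job_E:*/13}
Op 5: unregister job_D -> active={job_A:*/7, job_B:*/15, job_E:*/13}
Op 6: unregister job_E -> active={job_A:*/7, job_B:*/15}
Op 7: unregister job_A -> active={job_B:*/15}
Op 8: register job_C */8 -> active={job_B:*/15, job_C:*/8}
Op 9: unregister job_B -> active={job_C:*/8}
Op 10: register job_E */16 -> active={job_C:*/8, job_E:*/16}
  job_C: interval 8, next fire after T=22 is 24
  job_E: interval 16, next fire after T=22 is 32
Earliest = 24, winner (lex tiebreak) = job_C

Answer: job_C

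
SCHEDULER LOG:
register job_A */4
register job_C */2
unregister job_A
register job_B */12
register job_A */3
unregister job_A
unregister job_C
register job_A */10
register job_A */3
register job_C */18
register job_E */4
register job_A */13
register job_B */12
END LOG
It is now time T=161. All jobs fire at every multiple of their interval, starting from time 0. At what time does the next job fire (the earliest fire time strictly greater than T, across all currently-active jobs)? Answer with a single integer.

Answer: 162

Derivation:
Op 1: register job_A */4 -> active={job_A:*/4}
Op 2: register job_C */2 -> active={job_A:*/4, job_C:*/2}
Op 3: unregister job_A -> active={job_C:*/2}
Op 4: register job_B */12 -> active={job_B:*/12, job_C:*/2}
Op 5: register job_A */3 -> active={job_A:*/3, job_B:*/12, job_C:*/2}
Op 6: unregister job_A -> active={job_B:*/12, job_C:*/2}
Op 7: unregister job_C -> active={job_B:*/12}
Op 8: register job_A */10 -> active={job_A:*/10, job_B:*/12}
Op 9: register job_A */3 -> active={job_A:*/3, job_B:*/12}
Op 10: register job_C */18 -> active={job_A:*/3, job_B:*/12, job_C:*/18}
Op 11: register job_E */4 -> active={job_A:*/3, job_B:*/12, job_C:*/18, job_E:*/4}
Op 12: register job_A */13 -> active={job_A:*/13, job_B:*/12, job_C:*/18, job_E:*/4}
Op 13: register job_B */12 -> active={job_A:*/13, job_B:*/12, job_C:*/18, job_E:*/4}
  job_A: interval 13, next fire after T=161 is 169
  job_B: interval 12, next fire after T=161 is 168
  job_C: interval 18, next fire after T=161 is 162
  job_E: interval 4, next fire after T=161 is 164
Earliest fire time = 162 (job job_C)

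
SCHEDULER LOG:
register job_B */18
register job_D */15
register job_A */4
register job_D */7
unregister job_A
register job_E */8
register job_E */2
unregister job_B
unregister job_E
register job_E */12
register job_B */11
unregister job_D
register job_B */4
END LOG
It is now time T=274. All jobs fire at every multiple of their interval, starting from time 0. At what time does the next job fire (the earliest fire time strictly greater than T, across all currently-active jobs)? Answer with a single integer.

Op 1: register job_B */18 -> active={job_B:*/18}
Op 2: register job_D */15 -> active={job_B:*/18, job_D:*/15}
Op 3: register job_A */4 -> active={job_A:*/4, job_B:*/18, job_D:*/15}
Op 4: register job_D */7 -> active={job_A:*/4, job_B:*/18, job_D:*/7}
Op 5: unregister job_A -> active={job_B:*/18, job_D:*/7}
Op 6: register job_E */8 -> active={job_B:*/18, job_D:*/7, job_E:*/8}
Op 7: register job_E */2 -> active={job_B:*/18, job_D:*/7, job_E:*/2}
Op 8: unregister job_B -> active={job_D:*/7, job_E:*/2}
Op 9: unregister job_E -> active={job_D:*/7}
Op 10: register job_E */12 -> active={job_D:*/7, job_E:*/12}
Op 11: register job_B */11 -> active={job_B:*/11, job_D:*/7, job_E:*/12}
Op 12: unregister job_D -> active={job_B:*/11, job_E:*/12}
Op 13: register job_B */4 -> active={job_B:*/4, job_E:*/12}
  job_B: interval 4, next fire after T=274 is 276
  job_E: interval 12, next fire after T=274 is 276
Earliest fire time = 276 (job job_B)

Answer: 276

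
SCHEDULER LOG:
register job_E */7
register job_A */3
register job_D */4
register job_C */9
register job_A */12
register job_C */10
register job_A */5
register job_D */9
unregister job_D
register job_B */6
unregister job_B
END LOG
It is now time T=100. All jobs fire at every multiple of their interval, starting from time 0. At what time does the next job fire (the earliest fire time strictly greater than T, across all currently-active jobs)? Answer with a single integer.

Op 1: register job_E */7 -> active={job_E:*/7}
Op 2: register job_A */3 -> active={job_A:*/3, job_E:*/7}
Op 3: register job_D */4 -> active={job_A:*/3, job_D:*/4, job_E:*/7}
Op 4: register job_C */9 -> active={job_A:*/3, job_C:*/9, job_D:*/4, job_E:*/7}
Op 5: register job_A */12 -> active={job_A:*/12, job_C:*/9, job_D:*/4, job_E:*/7}
Op 6: register job_C */10 -> active={job_A:*/12, job_C:*/10, job_D:*/4, job_E:*/7}
Op 7: register job_A */5 -> active={job_A:*/5, job_C:*/10, job_D:*/4, job_E:*/7}
Op 8: register job_D */9 -> active={job_A:*/5, job_C:*/10, job_D:*/9, job_E:*/7}
Op 9: unregister job_D -> active={job_A:*/5, job_C:*/10, job_E:*/7}
Op 10: register job_B */6 -> active={job_A:*/5, job_B:*/6, job_C:*/10, job_E:*/7}
Op 11: unregister job_B -> active={job_A:*/5, job_C:*/10, job_E:*/7}
  job_A: interval 5, next fire after T=100 is 105
  job_C: interval 10, next fire after T=100 is 110
  job_E: interval 7, next fire after T=100 is 105
Earliest fire time = 105 (job job_A)

Answer: 105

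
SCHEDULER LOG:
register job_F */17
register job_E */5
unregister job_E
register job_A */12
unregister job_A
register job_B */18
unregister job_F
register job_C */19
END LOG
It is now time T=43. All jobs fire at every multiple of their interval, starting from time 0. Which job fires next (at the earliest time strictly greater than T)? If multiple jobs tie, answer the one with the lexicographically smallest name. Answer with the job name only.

Answer: job_B

Derivation:
Op 1: register job_F */17 -> active={job_F:*/17}
Op 2: register job_E */5 -> active={job_E:*/5, job_F:*/17}
Op 3: unregister job_E -> active={job_F:*/17}
Op 4: register job_A */12 -> active={job_A:*/12, job_F:*/17}
Op 5: unregister job_A -> active={job_F:*/17}
Op 6: register job_B */18 -> active={job_B:*/18, job_F:*/17}
Op 7: unregister job_F -> active={job_B:*/18}
Op 8: register job_C */19 -> active={job_B:*/18, job_C:*/19}
  job_B: interval 18, next fire after T=43 is 54
  job_C: interval 19, next fire after T=43 is 57
Earliest = 54, winner (lex tiebreak) = job_B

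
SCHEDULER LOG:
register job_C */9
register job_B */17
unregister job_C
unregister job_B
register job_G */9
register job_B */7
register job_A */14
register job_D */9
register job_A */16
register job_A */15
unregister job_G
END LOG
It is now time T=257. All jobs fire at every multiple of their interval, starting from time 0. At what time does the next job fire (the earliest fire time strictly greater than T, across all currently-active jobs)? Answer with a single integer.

Op 1: register job_C */9 -> active={job_C:*/9}
Op 2: register job_B */17 -> active={job_B:*/17, job_C:*/9}
Op 3: unregister job_C -> active={job_B:*/17}
Op 4: unregister job_B -> active={}
Op 5: register job_G */9 -> active={job_G:*/9}
Op 6: register job_B */7 -> active={job_B:*/7, job_G:*/9}
Op 7: register job_A */14 -> active={job_A:*/14, job_B:*/7, job_G:*/9}
Op 8: register job_D */9 -> active={job_A:*/14, job_B:*/7, job_D:*/9, job_G:*/9}
Op 9: register job_A */16 -> active={job_A:*/16, job_B:*/7, job_D:*/9, job_G:*/9}
Op 10: register job_A */15 -> active={job_A:*/15, job_B:*/7, job_D:*/9, job_G:*/9}
Op 11: unregister job_G -> active={job_A:*/15, job_B:*/7, job_D:*/9}
  job_A: interval 15, next fire after T=257 is 270
  job_B: interval 7, next fire after T=257 is 259
  job_D: interval 9, next fire after T=257 is 261
Earliest fire time = 259 (job job_B)

Answer: 259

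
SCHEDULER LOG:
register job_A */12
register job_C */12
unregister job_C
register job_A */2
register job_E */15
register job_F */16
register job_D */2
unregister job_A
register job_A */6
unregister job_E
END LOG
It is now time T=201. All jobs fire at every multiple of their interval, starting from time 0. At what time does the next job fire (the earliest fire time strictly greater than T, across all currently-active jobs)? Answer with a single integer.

Op 1: register job_A */12 -> active={job_A:*/12}
Op 2: register job_C */12 -> active={job_A:*/12, job_C:*/12}
Op 3: unregister job_C -> active={job_A:*/12}
Op 4: register job_A */2 -> active={job_A:*/2}
Op 5: register job_E */15 -> active={job_A:*/2, job_E:*/15}
Op 6: register job_F */16 -> active={job_A:*/2, job_E:*/15, job_F:*/16}
Op 7: register job_D */2 -> active={job_A:*/2, job_D:*/2, job_E:*/15, job_F:*/16}
Op 8: unregister job_A -> active={job_D:*/2, job_E:*/15, job_F:*/16}
Op 9: register job_A */6 -> active={job_A:*/6, job_D:*/2, job_E:*/15, job_F:*/16}
Op 10: unregister job_E -> active={job_A:*/6, job_D:*/2, job_F:*/16}
  job_A: interval 6, next fire after T=201 is 204
  job_D: interval 2, next fire after T=201 is 202
  job_F: interval 16, next fire after T=201 is 208
Earliest fire time = 202 (job job_D)

Answer: 202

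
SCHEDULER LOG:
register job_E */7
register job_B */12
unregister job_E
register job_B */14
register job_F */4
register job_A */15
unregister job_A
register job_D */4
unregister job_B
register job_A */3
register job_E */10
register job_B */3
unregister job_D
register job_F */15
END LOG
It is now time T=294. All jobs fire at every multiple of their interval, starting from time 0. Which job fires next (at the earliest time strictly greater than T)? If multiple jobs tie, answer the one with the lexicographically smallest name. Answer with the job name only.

Answer: job_A

Derivation:
Op 1: register job_E */7 -> active={job_E:*/7}
Op 2: register job_B */12 -> active={job_B:*/12, job_E:*/7}
Op 3: unregister job_E -> active={job_B:*/12}
Op 4: register job_B */14 -> active={job_B:*/14}
Op 5: register job_F */4 -> active={job_B:*/14, job_F:*/4}
Op 6: register job_A */15 -> active={job_A:*/15, job_B:*/14, job_F:*/4}
Op 7: unregister job_A -> active={job_B:*/14, job_F:*/4}
Op 8: register job_D */4 -> active={job_B:*/14, job_D:*/4, job_F:*/4}
Op 9: unregister job_B -> active={job_D:*/4, job_F:*/4}
Op 10: register job_A */3 -> active={job_A:*/3, job_D:*/4, job_F:*/4}
Op 11: register job_E */10 -> active={job_A:*/3, job_D:*/4, job_E:*/10, job_F:*/4}
Op 12: register job_B */3 -> active={job_A:*/3, job_B:*/3, job_D:*/4, job_E:*/10, job_F:*/4}
Op 13: unregister job_D -> active={job_A:*/3, job_B:*/3, job_E:*/10, job_F:*/4}
Op 14: register job_F */15 -> active={job_A:*/3, job_B:*/3, job_E:*/10, job_F:*/15}
  job_A: interval 3, next fire after T=294 is 297
  job_B: interval 3, next fire after T=294 is 297
  job_E: interval 10, next fire after T=294 is 300
  job_F: interval 15, next fire after T=294 is 300
Earliest = 297, winner (lex tiebreak) = job_A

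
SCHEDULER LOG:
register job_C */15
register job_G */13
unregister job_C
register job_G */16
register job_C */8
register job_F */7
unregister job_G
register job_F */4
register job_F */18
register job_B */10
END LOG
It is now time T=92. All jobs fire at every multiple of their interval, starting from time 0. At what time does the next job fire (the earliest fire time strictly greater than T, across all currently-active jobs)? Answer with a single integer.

Op 1: register job_C */15 -> active={job_C:*/15}
Op 2: register job_G */13 -> active={job_C:*/15, job_G:*/13}
Op 3: unregister job_C -> active={job_G:*/13}
Op 4: register job_G */16 -> active={job_G:*/16}
Op 5: register job_C */8 -> active={job_C:*/8, job_G:*/16}
Op 6: register job_F */7 -> active={job_C:*/8, job_F:*/7, job_G:*/16}
Op 7: unregister job_G -> active={job_C:*/8, job_F:*/7}
Op 8: register job_F */4 -> active={job_C:*/8, job_F:*/4}
Op 9: register job_F */18 -> active={job_C:*/8, job_F:*/18}
Op 10: register job_B */10 -> active={job_B:*/10, job_C:*/8, job_F:*/18}
  job_B: interval 10, next fire after T=92 is 100
  job_C: interval 8, next fire after T=92 is 96
  job_F: interval 18, next fire after T=92 is 108
Earliest fire time = 96 (job job_C)

Answer: 96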